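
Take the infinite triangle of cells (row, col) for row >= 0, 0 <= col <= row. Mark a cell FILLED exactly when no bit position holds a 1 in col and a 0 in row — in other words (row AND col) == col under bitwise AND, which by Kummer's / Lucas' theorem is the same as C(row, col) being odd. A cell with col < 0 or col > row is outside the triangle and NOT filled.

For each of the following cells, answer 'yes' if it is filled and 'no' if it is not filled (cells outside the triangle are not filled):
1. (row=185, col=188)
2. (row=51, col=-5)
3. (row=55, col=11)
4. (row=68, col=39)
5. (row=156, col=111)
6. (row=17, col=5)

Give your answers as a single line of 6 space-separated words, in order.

Answer: no no no no no no

Derivation:
(185,188): col outside [0, 185] -> not filled
(51,-5): col outside [0, 51] -> not filled
(55,11): row=0b110111, col=0b1011, row AND col = 0b11 = 3; 3 != 11 -> empty
(68,39): row=0b1000100, col=0b100111, row AND col = 0b100 = 4; 4 != 39 -> empty
(156,111): row=0b10011100, col=0b1101111, row AND col = 0b1100 = 12; 12 != 111 -> empty
(17,5): row=0b10001, col=0b101, row AND col = 0b1 = 1; 1 != 5 -> empty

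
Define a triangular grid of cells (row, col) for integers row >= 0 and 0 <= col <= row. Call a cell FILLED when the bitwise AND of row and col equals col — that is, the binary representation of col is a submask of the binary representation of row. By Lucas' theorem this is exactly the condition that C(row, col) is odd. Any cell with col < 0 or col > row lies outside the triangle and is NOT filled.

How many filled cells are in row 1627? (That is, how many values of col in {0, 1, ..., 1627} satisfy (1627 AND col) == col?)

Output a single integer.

Answer: 128

Derivation:
1627 in binary = 11001011011
popcount(1627) = number of 1-bits in 11001011011 = 7
A col c satisfies (1627 AND c) == c iff every set bit of c is also set in 1627; each of the 7 set bits of 1627 can independently be on or off in c.
count = 2^7 = 128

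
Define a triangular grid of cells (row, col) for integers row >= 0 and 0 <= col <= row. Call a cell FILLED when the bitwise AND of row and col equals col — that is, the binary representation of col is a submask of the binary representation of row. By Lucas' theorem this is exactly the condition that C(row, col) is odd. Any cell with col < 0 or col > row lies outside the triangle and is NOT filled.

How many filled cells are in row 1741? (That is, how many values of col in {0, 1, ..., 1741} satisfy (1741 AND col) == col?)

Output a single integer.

Answer: 128

Derivation:
1741 in binary = 11011001101
popcount(1741) = number of 1-bits in 11011001101 = 7
A col c satisfies (1741 AND c) == c iff every set bit of c is also set in 1741; each of the 7 set bits of 1741 can independently be on or off in c.
count = 2^7 = 128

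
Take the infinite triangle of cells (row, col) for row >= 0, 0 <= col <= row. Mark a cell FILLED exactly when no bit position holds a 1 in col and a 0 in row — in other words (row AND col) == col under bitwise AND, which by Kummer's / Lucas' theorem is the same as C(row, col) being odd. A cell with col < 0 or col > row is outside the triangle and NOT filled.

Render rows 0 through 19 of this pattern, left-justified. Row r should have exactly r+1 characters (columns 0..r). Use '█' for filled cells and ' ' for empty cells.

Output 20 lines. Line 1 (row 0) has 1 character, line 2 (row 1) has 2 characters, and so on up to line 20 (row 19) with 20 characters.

r0=0: █
r1=1: ██
r2=10: █ █
r3=11: ████
r4=100: █   █
r5=101: ██  ██
r6=110: █ █ █ █
r7=111: ████████
r8=1000: █       █
r9=1001: ██      ██
r10=1010: █ █     █ █
r11=1011: ████    ████
r12=1100: █   █   █   █
r13=1101: ██  ██  ██  ██
r14=1110: █ █ █ █ █ █ █ █
r15=1111: ████████████████
r16=10000: █               █
r17=10001: ██              ██
r18=10010: █ █             █ █
r19=10011: ████            ████

Answer: █
██
█ █
████
█   █
██  ██
█ █ █ █
████████
█       █
██      ██
█ █     █ █
████    ████
█   █   █   █
██  ██  ██  ██
█ █ █ █ █ █ █ █
████████████████
█               █
██              ██
█ █             █ █
████            ████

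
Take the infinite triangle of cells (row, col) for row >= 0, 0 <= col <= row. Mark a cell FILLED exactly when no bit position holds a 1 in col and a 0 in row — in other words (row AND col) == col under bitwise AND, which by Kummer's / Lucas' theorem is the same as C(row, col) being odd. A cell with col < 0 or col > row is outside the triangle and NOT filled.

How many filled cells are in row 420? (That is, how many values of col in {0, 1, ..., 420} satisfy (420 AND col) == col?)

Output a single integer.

Answer: 16

Derivation:
420 in binary = 110100100
popcount(420) = number of 1-bits in 110100100 = 4
A col c satisfies (420 AND c) == c iff every set bit of c is also set in 420; each of the 4 set bits of 420 can independently be on or off in c.
count = 2^4 = 16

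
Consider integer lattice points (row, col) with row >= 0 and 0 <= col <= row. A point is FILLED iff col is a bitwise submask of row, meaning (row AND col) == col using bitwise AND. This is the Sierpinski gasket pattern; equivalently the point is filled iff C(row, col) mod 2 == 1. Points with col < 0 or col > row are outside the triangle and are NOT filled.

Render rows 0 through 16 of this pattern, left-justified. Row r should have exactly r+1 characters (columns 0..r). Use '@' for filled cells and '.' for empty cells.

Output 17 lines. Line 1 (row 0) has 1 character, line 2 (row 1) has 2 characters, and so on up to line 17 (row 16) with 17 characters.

r0=0: @
r1=1: @@
r2=10: @.@
r3=11: @@@@
r4=100: @...@
r5=101: @@..@@
r6=110: @.@.@.@
r7=111: @@@@@@@@
r8=1000: @.......@
r9=1001: @@......@@
r10=1010: @.@.....@.@
r11=1011: @@@@....@@@@
r12=1100: @...@...@...@
r13=1101: @@..@@..@@..@@
r14=1110: @.@.@.@.@.@.@.@
r15=1111: @@@@@@@@@@@@@@@@
r16=10000: @...............@

Answer: @
@@
@.@
@@@@
@...@
@@..@@
@.@.@.@
@@@@@@@@
@.......@
@@......@@
@.@.....@.@
@@@@....@@@@
@...@...@...@
@@..@@..@@..@@
@.@.@.@.@.@.@.@
@@@@@@@@@@@@@@@@
@...............@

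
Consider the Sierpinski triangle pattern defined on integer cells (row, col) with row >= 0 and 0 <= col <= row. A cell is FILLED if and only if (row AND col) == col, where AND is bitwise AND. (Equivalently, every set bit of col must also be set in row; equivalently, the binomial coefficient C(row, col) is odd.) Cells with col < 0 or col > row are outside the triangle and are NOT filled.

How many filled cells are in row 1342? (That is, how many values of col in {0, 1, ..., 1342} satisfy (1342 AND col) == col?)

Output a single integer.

1342 in binary = 10100111110
popcount(1342) = number of 1-bits in 10100111110 = 7
A col c satisfies (1342 AND c) == c iff every set bit of c is also set in 1342; each of the 7 set bits of 1342 can independently be on or off in c.
count = 2^7 = 128

Answer: 128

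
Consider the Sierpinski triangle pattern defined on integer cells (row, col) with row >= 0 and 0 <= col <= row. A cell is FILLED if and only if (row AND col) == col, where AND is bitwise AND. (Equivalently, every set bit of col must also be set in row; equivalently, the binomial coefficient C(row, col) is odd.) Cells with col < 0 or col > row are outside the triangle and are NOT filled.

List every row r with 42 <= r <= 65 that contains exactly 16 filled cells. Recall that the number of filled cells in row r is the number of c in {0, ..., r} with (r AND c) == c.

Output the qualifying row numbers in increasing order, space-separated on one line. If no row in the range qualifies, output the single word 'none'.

Row r has 2^popcount(r) filled cells, so we need popcount(r) = log2(16) = 4.
Scan r = 42..65 and keep those with exactly 4 one-bits:
r=42=101010 popcount=3 -> skip
r=43=101011 popcount=4 -> KEEP
r=44=101100 popcount=3 -> skip
r=45=101101 popcount=4 -> KEEP
r=46=101110 popcount=4 -> KEEP
r=47=101111 popcount=5 -> skip
r=48=110000 popcount=2 -> skip
r=49=110001 popcount=3 -> skip
r=50=110010 popcount=3 -> skip
r=51=110011 popcount=4 -> KEEP
r=52=110100 popcount=3 -> skip
r=53=110101 popcount=4 -> KEEP
r=54=110110 popcount=4 -> KEEP
r=55=110111 popcount=5 -> skip
r=56=111000 popcount=3 -> skip
r=57=111001 popcount=4 -> KEEP
r=58=111010 popcount=4 -> KEEP
r=59=111011 popcount=5 -> skip
r=60=111100 popcount=4 -> KEEP
r=61=111101 popcount=5 -> skip
r=62=111110 popcount=5 -> skip
r=63=111111 popcount=6 -> skip
r=64=1000000 popcount=1 -> skip
r=65=1000001 popcount=2 -> skip
Kept rows: 43 45 46 51 53 54 57 58 60

Answer: 43 45 46 51 53 54 57 58 60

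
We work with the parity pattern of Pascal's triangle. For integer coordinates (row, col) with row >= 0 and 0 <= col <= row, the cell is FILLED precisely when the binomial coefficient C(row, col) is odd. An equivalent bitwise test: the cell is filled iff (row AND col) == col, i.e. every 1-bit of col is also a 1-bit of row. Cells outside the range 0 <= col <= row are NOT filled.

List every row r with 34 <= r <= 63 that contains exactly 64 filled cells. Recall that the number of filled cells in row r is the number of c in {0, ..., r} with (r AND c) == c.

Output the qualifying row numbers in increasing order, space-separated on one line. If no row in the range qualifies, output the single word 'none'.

Answer: 63

Derivation:
Row r has 2^popcount(r) filled cells, so we need popcount(r) = log2(64) = 6.
Scan r = 34..63 and keep those with exactly 6 one-bits:
r=34=100010 popcount=2 -> skip
r=35=100011 popcount=3 -> skip
r=36=100100 popcount=2 -> skip
r=37=100101 popcount=3 -> skip
r=38=100110 popcount=3 -> skip
r=39=100111 popcount=4 -> skip
r=40=101000 popcount=2 -> skip
r=41=101001 popcount=3 -> skip
r=42=101010 popcount=3 -> skip
r=43=101011 popcount=4 -> skip
r=44=101100 popcount=3 -> skip
r=45=101101 popcount=4 -> skip
r=46=101110 popcount=4 -> skip
r=47=101111 popcount=5 -> skip
r=48=110000 popcount=2 -> skip
r=49=110001 popcount=3 -> skip
r=50=110010 popcount=3 -> skip
r=51=110011 popcount=4 -> skip
r=52=110100 popcount=3 -> skip
r=53=110101 popcount=4 -> skip
r=54=110110 popcount=4 -> skip
r=55=110111 popcount=5 -> skip
r=56=111000 popcount=3 -> skip
r=57=111001 popcount=4 -> skip
r=58=111010 popcount=4 -> skip
r=59=111011 popcount=5 -> skip
r=60=111100 popcount=4 -> skip
r=61=111101 popcount=5 -> skip
r=62=111110 popcount=5 -> skip
r=63=111111 popcount=6 -> KEEP
Kept rows: 63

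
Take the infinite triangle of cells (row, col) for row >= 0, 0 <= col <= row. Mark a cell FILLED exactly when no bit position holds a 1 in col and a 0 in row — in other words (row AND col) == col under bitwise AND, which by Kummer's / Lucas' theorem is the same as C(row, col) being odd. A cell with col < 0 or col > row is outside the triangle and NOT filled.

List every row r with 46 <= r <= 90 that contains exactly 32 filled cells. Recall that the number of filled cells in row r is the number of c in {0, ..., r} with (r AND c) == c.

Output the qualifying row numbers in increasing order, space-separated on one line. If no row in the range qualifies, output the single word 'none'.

Row r has 2^popcount(r) filled cells, so we need popcount(r) = log2(32) = 5.
Scan r = 46..90 and keep those with exactly 5 one-bits:
r=46=101110 popcount=4 -> skip
r=47=101111 popcount=5 -> KEEP
r=48=110000 popcount=2 -> skip
r=49=110001 popcount=3 -> skip
r=50=110010 popcount=3 -> skip
r=51=110011 popcount=4 -> skip
r=52=110100 popcount=3 -> skip
r=53=110101 popcount=4 -> skip
r=54=110110 popcount=4 -> skip
r=55=110111 popcount=5 -> KEEP
r=56=111000 popcount=3 -> skip
r=57=111001 popcount=4 -> skip
r=58=111010 popcount=4 -> skip
r=59=111011 popcount=5 -> KEEP
r=60=111100 popcount=4 -> skip
r=61=111101 popcount=5 -> KEEP
r=62=111110 popcount=5 -> KEEP
r=63=111111 popcount=6 -> skip
r=64=1000000 popcount=1 -> skip
r=65=1000001 popcount=2 -> skip
r=66=1000010 popcount=2 -> skip
r=67=1000011 popcount=3 -> skip
r=68=1000100 popcount=2 -> skip
r=69=1000101 popcount=3 -> skip
r=70=1000110 popcount=3 -> skip
r=71=1000111 popcount=4 -> skip
r=72=1001000 popcount=2 -> skip
r=73=1001001 popcount=3 -> skip
r=74=1001010 popcount=3 -> skip
r=75=1001011 popcount=4 -> skip
r=76=1001100 popcount=3 -> skip
r=77=1001101 popcount=4 -> skip
r=78=1001110 popcount=4 -> skip
r=79=1001111 popcount=5 -> KEEP
r=80=1010000 popcount=2 -> skip
r=81=1010001 popcount=3 -> skip
r=82=1010010 popcount=3 -> skip
r=83=1010011 popcount=4 -> skip
r=84=1010100 popcount=3 -> skip
r=85=1010101 popcount=4 -> skip
r=86=1010110 popcount=4 -> skip
r=87=1010111 popcount=5 -> KEEP
r=88=1011000 popcount=3 -> skip
r=89=1011001 popcount=4 -> skip
r=90=1011010 popcount=4 -> skip
Kept rows: 47 55 59 61 62 79 87

Answer: 47 55 59 61 62 79 87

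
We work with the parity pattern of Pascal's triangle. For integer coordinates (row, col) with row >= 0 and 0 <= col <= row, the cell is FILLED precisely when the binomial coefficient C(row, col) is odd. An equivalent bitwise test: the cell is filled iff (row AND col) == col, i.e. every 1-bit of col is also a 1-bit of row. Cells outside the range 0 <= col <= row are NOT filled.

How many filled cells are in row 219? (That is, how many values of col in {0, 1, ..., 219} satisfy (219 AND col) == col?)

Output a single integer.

Answer: 64

Derivation:
219 in binary = 11011011
popcount(219) = number of 1-bits in 11011011 = 6
A col c satisfies (219 AND c) == c iff every set bit of c is also set in 219; each of the 6 set bits of 219 can independently be on or off in c.
count = 2^6 = 64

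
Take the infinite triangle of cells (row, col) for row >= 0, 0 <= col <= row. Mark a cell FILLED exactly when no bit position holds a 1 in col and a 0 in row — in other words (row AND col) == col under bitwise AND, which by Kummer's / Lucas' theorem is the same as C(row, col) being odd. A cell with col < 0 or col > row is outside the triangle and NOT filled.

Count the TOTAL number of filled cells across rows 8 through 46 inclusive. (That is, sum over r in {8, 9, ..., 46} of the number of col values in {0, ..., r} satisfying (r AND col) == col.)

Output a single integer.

Answer: 346

Derivation:
r8=1000 pc1: +2 =2
r9=1001 pc2: +4 =6
r10=1010 pc2: +4 =10
r11=1011 pc3: +8 =18
r12=1100 pc2: +4 =22
r13=1101 pc3: +8 =30
r14=1110 pc3: +8 =38
r15=1111 pc4: +16 =54
r16=10000 pc1: +2 =56
r17=10001 pc2: +4 =60
r18=10010 pc2: +4 =64
r19=10011 pc3: +8 =72
r20=10100 pc2: +4 =76
r21=10101 pc3: +8 =84
r22=10110 pc3: +8 =92
r23=10111 pc4: +16 =108
r24=11000 pc2: +4 =112
r25=11001 pc3: +8 =120
r26=11010 pc3: +8 =128
r27=11011 pc4: +16 =144
r28=11100 pc3: +8 =152
r29=11101 pc4: +16 =168
r30=11110 pc4: +16 =184
r31=11111 pc5: +32 =216
r32=100000 pc1: +2 =218
r33=100001 pc2: +4 =222
r34=100010 pc2: +4 =226
r35=100011 pc3: +8 =234
r36=100100 pc2: +4 =238
r37=100101 pc3: +8 =246
r38=100110 pc3: +8 =254
r39=100111 pc4: +16 =270
r40=101000 pc2: +4 =274
r41=101001 pc3: +8 =282
r42=101010 pc3: +8 =290
r43=101011 pc4: +16 =306
r44=101100 pc3: +8 =314
r45=101101 pc4: +16 =330
r46=101110 pc4: +16 =346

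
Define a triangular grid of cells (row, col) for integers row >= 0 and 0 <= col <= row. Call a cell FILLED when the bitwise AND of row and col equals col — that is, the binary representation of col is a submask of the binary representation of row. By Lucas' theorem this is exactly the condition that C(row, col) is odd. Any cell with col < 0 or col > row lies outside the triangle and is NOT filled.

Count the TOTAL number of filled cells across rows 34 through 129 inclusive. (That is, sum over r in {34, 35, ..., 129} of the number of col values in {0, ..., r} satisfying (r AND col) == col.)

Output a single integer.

r34=100010 pc2: +4 =4
r35=100011 pc3: +8 =12
r36=100100 pc2: +4 =16
r37=100101 pc3: +8 =24
r38=100110 pc3: +8 =32
r39=100111 pc4: +16 =48
r40=101000 pc2: +4 =52
r41=101001 pc3: +8 =60
r42=101010 pc3: +8 =68
r43=101011 pc4: +16 =84
r44=101100 pc3: +8 =92
r45=101101 pc4: +16 =108
r46=101110 pc4: +16 =124
r47=101111 pc5: +32 =156
r48=110000 pc2: +4 =160
r49=110001 pc3: +8 =168
r50=110010 pc3: +8 =176
r51=110011 pc4: +16 =192
r52=110100 pc3: +8 =200
r53=110101 pc4: +16 =216
r54=110110 pc4: +16 =232
r55=110111 pc5: +32 =264
r56=111000 pc3: +8 =272
r57=111001 pc4: +16 =288
r58=111010 pc4: +16 =304
r59=111011 pc5: +32 =336
r60=111100 pc4: +16 =352
r61=111101 pc5: +32 =384
r62=111110 pc5: +32 =416
r63=111111 pc6: +64 =480
r64=1000000 pc1: +2 =482
r65=1000001 pc2: +4 =486
r66=1000010 pc2: +4 =490
r67=1000011 pc3: +8 =498
r68=1000100 pc2: +4 =502
r69=1000101 pc3: +8 =510
r70=1000110 pc3: +8 =518
r71=1000111 pc4: +16 =534
r72=1001000 pc2: +4 =538
r73=1001001 pc3: +8 =546
r74=1001010 pc3: +8 =554
r75=1001011 pc4: +16 =570
r76=1001100 pc3: +8 =578
r77=1001101 pc4: +16 =594
r78=1001110 pc4: +16 =610
r79=1001111 pc5: +32 =642
r80=1010000 pc2: +4 =646
r81=1010001 pc3: +8 =654
r82=1010010 pc3: +8 =662
r83=1010011 pc4: +16 =678
r84=1010100 pc3: +8 =686
r85=1010101 pc4: +16 =702
r86=1010110 pc4: +16 =718
r87=1010111 pc5: +32 =750
r88=1011000 pc3: +8 =758
r89=1011001 pc4: +16 =774
r90=1011010 pc4: +16 =790
r91=1011011 pc5: +32 =822
r92=1011100 pc4: +16 =838
r93=1011101 pc5: +32 =870
r94=1011110 pc5: +32 =902
r95=1011111 pc6: +64 =966
r96=1100000 pc2: +4 =970
r97=1100001 pc3: +8 =978
r98=1100010 pc3: +8 =986
r99=1100011 pc4: +16 =1002
r100=1100100 pc3: +8 =1010
r101=1100101 pc4: +16 =1026
r102=1100110 pc4: +16 =1042
r103=1100111 pc5: +32 =1074
r104=1101000 pc3: +8 =1082
r105=1101001 pc4: +16 =1098
r106=1101010 pc4: +16 =1114
r107=1101011 pc5: +32 =1146
r108=1101100 pc4: +16 =1162
r109=1101101 pc5: +32 =1194
r110=1101110 pc5: +32 =1226
r111=1101111 pc6: +64 =1290
r112=1110000 pc3: +8 =1298
r113=1110001 pc4: +16 =1314
r114=1110010 pc4: +16 =1330
r115=1110011 pc5: +32 =1362
r116=1110100 pc4: +16 =1378
r117=1110101 pc5: +32 =1410
r118=1110110 pc5: +32 =1442
r119=1110111 pc6: +64 =1506
r120=1111000 pc4: +16 =1522
r121=1111001 pc5: +32 =1554
r122=1111010 pc5: +32 =1586
r123=1111011 pc6: +64 =1650
r124=1111100 pc5: +32 =1682
r125=1111101 pc6: +64 =1746
r126=1111110 pc6: +64 =1810
r127=1111111 pc7: +128 =1938
r128=10000000 pc1: +2 =1940
r129=10000001 pc2: +4 =1944

Answer: 1944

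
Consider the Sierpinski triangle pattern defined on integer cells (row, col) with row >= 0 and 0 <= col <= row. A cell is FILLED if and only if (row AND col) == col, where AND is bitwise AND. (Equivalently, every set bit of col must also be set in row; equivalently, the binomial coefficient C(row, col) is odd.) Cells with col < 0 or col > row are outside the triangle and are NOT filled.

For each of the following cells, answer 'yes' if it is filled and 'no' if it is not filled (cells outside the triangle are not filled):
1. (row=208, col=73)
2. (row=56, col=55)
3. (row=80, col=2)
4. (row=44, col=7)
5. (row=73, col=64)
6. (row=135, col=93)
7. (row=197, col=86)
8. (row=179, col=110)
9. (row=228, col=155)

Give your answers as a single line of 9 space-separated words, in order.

(208,73): row=0b11010000, col=0b1001001, row AND col = 0b1000000 = 64; 64 != 73 -> empty
(56,55): row=0b111000, col=0b110111, row AND col = 0b110000 = 48; 48 != 55 -> empty
(80,2): row=0b1010000, col=0b10, row AND col = 0b0 = 0; 0 != 2 -> empty
(44,7): row=0b101100, col=0b111, row AND col = 0b100 = 4; 4 != 7 -> empty
(73,64): row=0b1001001, col=0b1000000, row AND col = 0b1000000 = 64; 64 == 64 -> filled
(135,93): row=0b10000111, col=0b1011101, row AND col = 0b101 = 5; 5 != 93 -> empty
(197,86): row=0b11000101, col=0b1010110, row AND col = 0b1000100 = 68; 68 != 86 -> empty
(179,110): row=0b10110011, col=0b1101110, row AND col = 0b100010 = 34; 34 != 110 -> empty
(228,155): row=0b11100100, col=0b10011011, row AND col = 0b10000000 = 128; 128 != 155 -> empty

Answer: no no no no yes no no no no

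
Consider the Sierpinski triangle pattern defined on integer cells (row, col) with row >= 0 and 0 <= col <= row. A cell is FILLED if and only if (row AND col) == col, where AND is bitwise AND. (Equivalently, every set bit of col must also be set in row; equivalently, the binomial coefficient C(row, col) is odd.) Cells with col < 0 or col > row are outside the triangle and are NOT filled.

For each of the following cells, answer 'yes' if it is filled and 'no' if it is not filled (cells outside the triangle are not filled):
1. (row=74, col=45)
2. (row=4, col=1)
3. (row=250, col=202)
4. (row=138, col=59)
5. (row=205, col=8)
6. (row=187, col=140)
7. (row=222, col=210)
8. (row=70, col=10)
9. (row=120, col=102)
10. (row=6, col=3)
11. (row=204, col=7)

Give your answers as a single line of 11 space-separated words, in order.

(74,45): row=0b1001010, col=0b101101, row AND col = 0b1000 = 8; 8 != 45 -> empty
(4,1): row=0b100, col=0b1, row AND col = 0b0 = 0; 0 != 1 -> empty
(250,202): row=0b11111010, col=0b11001010, row AND col = 0b11001010 = 202; 202 == 202 -> filled
(138,59): row=0b10001010, col=0b111011, row AND col = 0b1010 = 10; 10 != 59 -> empty
(205,8): row=0b11001101, col=0b1000, row AND col = 0b1000 = 8; 8 == 8 -> filled
(187,140): row=0b10111011, col=0b10001100, row AND col = 0b10001000 = 136; 136 != 140 -> empty
(222,210): row=0b11011110, col=0b11010010, row AND col = 0b11010010 = 210; 210 == 210 -> filled
(70,10): row=0b1000110, col=0b1010, row AND col = 0b10 = 2; 2 != 10 -> empty
(120,102): row=0b1111000, col=0b1100110, row AND col = 0b1100000 = 96; 96 != 102 -> empty
(6,3): row=0b110, col=0b11, row AND col = 0b10 = 2; 2 != 3 -> empty
(204,7): row=0b11001100, col=0b111, row AND col = 0b100 = 4; 4 != 7 -> empty

Answer: no no yes no yes no yes no no no no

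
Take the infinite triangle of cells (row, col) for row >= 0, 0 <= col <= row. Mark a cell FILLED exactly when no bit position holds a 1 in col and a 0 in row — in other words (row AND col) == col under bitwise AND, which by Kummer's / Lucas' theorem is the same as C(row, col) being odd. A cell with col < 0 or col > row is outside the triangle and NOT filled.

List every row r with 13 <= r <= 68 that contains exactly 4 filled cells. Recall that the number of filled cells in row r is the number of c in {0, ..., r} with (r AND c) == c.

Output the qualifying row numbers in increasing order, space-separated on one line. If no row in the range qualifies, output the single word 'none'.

Answer: 17 18 20 24 33 34 36 40 48 65 66 68

Derivation:
Row r has 2^popcount(r) filled cells, so we need popcount(r) = log2(4) = 2.
Scan r = 13..68 and keep those with exactly 2 one-bits:
r=13=1101 popcount=3 -> skip
r=14=1110 popcount=3 -> skip
r=15=1111 popcount=4 -> skip
r=16=10000 popcount=1 -> skip
r=17=10001 popcount=2 -> KEEP
r=18=10010 popcount=2 -> KEEP
r=19=10011 popcount=3 -> skip
r=20=10100 popcount=2 -> KEEP
r=21=10101 popcount=3 -> skip
r=22=10110 popcount=3 -> skip
r=23=10111 popcount=4 -> skip
r=24=11000 popcount=2 -> KEEP
r=25=11001 popcount=3 -> skip
r=26=11010 popcount=3 -> skip
r=27=11011 popcount=4 -> skip
r=28=11100 popcount=3 -> skip
r=29=11101 popcount=4 -> skip
r=30=11110 popcount=4 -> skip
r=31=11111 popcount=5 -> skip
r=32=100000 popcount=1 -> skip
r=33=100001 popcount=2 -> KEEP
r=34=100010 popcount=2 -> KEEP
r=35=100011 popcount=3 -> skip
r=36=100100 popcount=2 -> KEEP
r=37=100101 popcount=3 -> skip
r=38=100110 popcount=3 -> skip
r=39=100111 popcount=4 -> skip
r=40=101000 popcount=2 -> KEEP
r=41=101001 popcount=3 -> skip
r=42=101010 popcount=3 -> skip
r=43=101011 popcount=4 -> skip
r=44=101100 popcount=3 -> skip
r=45=101101 popcount=4 -> skip
r=46=101110 popcount=4 -> skip
r=47=101111 popcount=5 -> skip
r=48=110000 popcount=2 -> KEEP
r=49=110001 popcount=3 -> skip
r=50=110010 popcount=3 -> skip
r=51=110011 popcount=4 -> skip
r=52=110100 popcount=3 -> skip
r=53=110101 popcount=4 -> skip
r=54=110110 popcount=4 -> skip
r=55=110111 popcount=5 -> skip
r=56=111000 popcount=3 -> skip
r=57=111001 popcount=4 -> skip
r=58=111010 popcount=4 -> skip
r=59=111011 popcount=5 -> skip
r=60=111100 popcount=4 -> skip
r=61=111101 popcount=5 -> skip
r=62=111110 popcount=5 -> skip
r=63=111111 popcount=6 -> skip
r=64=1000000 popcount=1 -> skip
r=65=1000001 popcount=2 -> KEEP
r=66=1000010 popcount=2 -> KEEP
r=67=1000011 popcount=3 -> skip
r=68=1000100 popcount=2 -> KEEP
Kept rows: 17 18 20 24 33 34 36 40 48 65 66 68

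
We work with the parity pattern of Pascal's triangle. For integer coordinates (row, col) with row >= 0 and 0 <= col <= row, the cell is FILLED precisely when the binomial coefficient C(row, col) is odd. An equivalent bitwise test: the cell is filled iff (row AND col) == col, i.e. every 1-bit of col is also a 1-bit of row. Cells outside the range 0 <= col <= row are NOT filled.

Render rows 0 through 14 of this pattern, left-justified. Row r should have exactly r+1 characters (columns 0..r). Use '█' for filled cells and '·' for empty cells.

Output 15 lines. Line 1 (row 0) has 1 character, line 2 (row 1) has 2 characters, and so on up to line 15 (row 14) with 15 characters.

Answer: █
██
█·█
████
█···█
██··██
█·█·█·█
████████
█·······█
██······██
█·█·····█·█
████····████
█···█···█···█
██··██··██··██
█·█·█·█·█·█·█·█

Derivation:
r0=0: █
r1=1: ██
r2=10: █·█
r3=11: ████
r4=100: █···█
r5=101: ██··██
r6=110: █·█·█·█
r7=111: ████████
r8=1000: █·······█
r9=1001: ██······██
r10=1010: █·█·····█·█
r11=1011: ████····████
r12=1100: █···█···█···█
r13=1101: ██··██··██··██
r14=1110: █·█·█·█·█·█·█·█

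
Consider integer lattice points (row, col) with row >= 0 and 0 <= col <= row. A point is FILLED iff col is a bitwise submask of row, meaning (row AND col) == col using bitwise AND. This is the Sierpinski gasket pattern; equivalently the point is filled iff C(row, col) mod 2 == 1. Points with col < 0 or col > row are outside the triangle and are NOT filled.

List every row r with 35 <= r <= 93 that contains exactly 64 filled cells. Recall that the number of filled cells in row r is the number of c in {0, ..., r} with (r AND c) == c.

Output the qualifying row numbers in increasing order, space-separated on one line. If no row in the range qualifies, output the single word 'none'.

Row r has 2^popcount(r) filled cells, so we need popcount(r) = log2(64) = 6.
Scan r = 35..93 and keep those with exactly 6 one-bits:
r=35=100011 popcount=3 -> skip
r=36=100100 popcount=2 -> skip
r=37=100101 popcount=3 -> skip
r=38=100110 popcount=3 -> skip
r=39=100111 popcount=4 -> skip
r=40=101000 popcount=2 -> skip
r=41=101001 popcount=3 -> skip
r=42=101010 popcount=3 -> skip
r=43=101011 popcount=4 -> skip
r=44=101100 popcount=3 -> skip
r=45=101101 popcount=4 -> skip
r=46=101110 popcount=4 -> skip
r=47=101111 popcount=5 -> skip
r=48=110000 popcount=2 -> skip
r=49=110001 popcount=3 -> skip
r=50=110010 popcount=3 -> skip
r=51=110011 popcount=4 -> skip
r=52=110100 popcount=3 -> skip
r=53=110101 popcount=4 -> skip
r=54=110110 popcount=4 -> skip
r=55=110111 popcount=5 -> skip
r=56=111000 popcount=3 -> skip
r=57=111001 popcount=4 -> skip
r=58=111010 popcount=4 -> skip
r=59=111011 popcount=5 -> skip
r=60=111100 popcount=4 -> skip
r=61=111101 popcount=5 -> skip
r=62=111110 popcount=5 -> skip
r=63=111111 popcount=6 -> KEEP
r=64=1000000 popcount=1 -> skip
r=65=1000001 popcount=2 -> skip
r=66=1000010 popcount=2 -> skip
r=67=1000011 popcount=3 -> skip
r=68=1000100 popcount=2 -> skip
r=69=1000101 popcount=3 -> skip
r=70=1000110 popcount=3 -> skip
r=71=1000111 popcount=4 -> skip
r=72=1001000 popcount=2 -> skip
r=73=1001001 popcount=3 -> skip
r=74=1001010 popcount=3 -> skip
r=75=1001011 popcount=4 -> skip
r=76=1001100 popcount=3 -> skip
r=77=1001101 popcount=4 -> skip
r=78=1001110 popcount=4 -> skip
r=79=1001111 popcount=5 -> skip
r=80=1010000 popcount=2 -> skip
r=81=1010001 popcount=3 -> skip
r=82=1010010 popcount=3 -> skip
r=83=1010011 popcount=4 -> skip
r=84=1010100 popcount=3 -> skip
r=85=1010101 popcount=4 -> skip
r=86=1010110 popcount=4 -> skip
r=87=1010111 popcount=5 -> skip
r=88=1011000 popcount=3 -> skip
r=89=1011001 popcount=4 -> skip
r=90=1011010 popcount=4 -> skip
r=91=1011011 popcount=5 -> skip
r=92=1011100 popcount=4 -> skip
r=93=1011101 popcount=5 -> skip
Kept rows: 63

Answer: 63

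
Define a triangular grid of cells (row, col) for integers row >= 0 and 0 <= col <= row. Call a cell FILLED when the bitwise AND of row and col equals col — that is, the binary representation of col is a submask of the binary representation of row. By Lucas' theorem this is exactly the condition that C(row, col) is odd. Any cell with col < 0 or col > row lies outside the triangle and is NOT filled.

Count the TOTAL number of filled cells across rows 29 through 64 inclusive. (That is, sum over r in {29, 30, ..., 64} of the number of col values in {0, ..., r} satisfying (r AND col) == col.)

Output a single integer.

Answer: 552

Derivation:
r29=11101 pc4: +16 =16
r30=11110 pc4: +16 =32
r31=11111 pc5: +32 =64
r32=100000 pc1: +2 =66
r33=100001 pc2: +4 =70
r34=100010 pc2: +4 =74
r35=100011 pc3: +8 =82
r36=100100 pc2: +4 =86
r37=100101 pc3: +8 =94
r38=100110 pc3: +8 =102
r39=100111 pc4: +16 =118
r40=101000 pc2: +4 =122
r41=101001 pc3: +8 =130
r42=101010 pc3: +8 =138
r43=101011 pc4: +16 =154
r44=101100 pc3: +8 =162
r45=101101 pc4: +16 =178
r46=101110 pc4: +16 =194
r47=101111 pc5: +32 =226
r48=110000 pc2: +4 =230
r49=110001 pc3: +8 =238
r50=110010 pc3: +8 =246
r51=110011 pc4: +16 =262
r52=110100 pc3: +8 =270
r53=110101 pc4: +16 =286
r54=110110 pc4: +16 =302
r55=110111 pc5: +32 =334
r56=111000 pc3: +8 =342
r57=111001 pc4: +16 =358
r58=111010 pc4: +16 =374
r59=111011 pc5: +32 =406
r60=111100 pc4: +16 =422
r61=111101 pc5: +32 =454
r62=111110 pc5: +32 =486
r63=111111 pc6: +64 =550
r64=1000000 pc1: +2 =552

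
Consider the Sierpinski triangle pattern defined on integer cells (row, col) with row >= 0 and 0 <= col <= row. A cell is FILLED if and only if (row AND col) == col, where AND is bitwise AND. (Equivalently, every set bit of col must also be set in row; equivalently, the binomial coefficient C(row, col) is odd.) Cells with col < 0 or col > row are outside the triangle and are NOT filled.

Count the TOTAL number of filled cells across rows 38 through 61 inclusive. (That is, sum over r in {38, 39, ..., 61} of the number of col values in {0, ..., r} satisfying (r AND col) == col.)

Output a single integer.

Answer: 360

Derivation:
r38=100110 pc3: +8 =8
r39=100111 pc4: +16 =24
r40=101000 pc2: +4 =28
r41=101001 pc3: +8 =36
r42=101010 pc3: +8 =44
r43=101011 pc4: +16 =60
r44=101100 pc3: +8 =68
r45=101101 pc4: +16 =84
r46=101110 pc4: +16 =100
r47=101111 pc5: +32 =132
r48=110000 pc2: +4 =136
r49=110001 pc3: +8 =144
r50=110010 pc3: +8 =152
r51=110011 pc4: +16 =168
r52=110100 pc3: +8 =176
r53=110101 pc4: +16 =192
r54=110110 pc4: +16 =208
r55=110111 pc5: +32 =240
r56=111000 pc3: +8 =248
r57=111001 pc4: +16 =264
r58=111010 pc4: +16 =280
r59=111011 pc5: +32 =312
r60=111100 pc4: +16 =328
r61=111101 pc5: +32 =360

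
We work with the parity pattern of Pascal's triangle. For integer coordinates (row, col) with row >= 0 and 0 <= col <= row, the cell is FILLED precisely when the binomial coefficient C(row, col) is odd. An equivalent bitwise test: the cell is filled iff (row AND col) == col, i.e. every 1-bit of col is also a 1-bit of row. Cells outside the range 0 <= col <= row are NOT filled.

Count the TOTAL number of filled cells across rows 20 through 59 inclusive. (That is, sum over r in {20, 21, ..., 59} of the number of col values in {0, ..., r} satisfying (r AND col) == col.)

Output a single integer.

r20=10100 pc2: +4 =4
r21=10101 pc3: +8 =12
r22=10110 pc3: +8 =20
r23=10111 pc4: +16 =36
r24=11000 pc2: +4 =40
r25=11001 pc3: +8 =48
r26=11010 pc3: +8 =56
r27=11011 pc4: +16 =72
r28=11100 pc3: +8 =80
r29=11101 pc4: +16 =96
r30=11110 pc4: +16 =112
r31=11111 pc5: +32 =144
r32=100000 pc1: +2 =146
r33=100001 pc2: +4 =150
r34=100010 pc2: +4 =154
r35=100011 pc3: +8 =162
r36=100100 pc2: +4 =166
r37=100101 pc3: +8 =174
r38=100110 pc3: +8 =182
r39=100111 pc4: +16 =198
r40=101000 pc2: +4 =202
r41=101001 pc3: +8 =210
r42=101010 pc3: +8 =218
r43=101011 pc4: +16 =234
r44=101100 pc3: +8 =242
r45=101101 pc4: +16 =258
r46=101110 pc4: +16 =274
r47=101111 pc5: +32 =306
r48=110000 pc2: +4 =310
r49=110001 pc3: +8 =318
r50=110010 pc3: +8 =326
r51=110011 pc4: +16 =342
r52=110100 pc3: +8 =350
r53=110101 pc4: +16 =366
r54=110110 pc4: +16 =382
r55=110111 pc5: +32 =414
r56=111000 pc3: +8 =422
r57=111001 pc4: +16 =438
r58=111010 pc4: +16 =454
r59=111011 pc5: +32 =486

Answer: 486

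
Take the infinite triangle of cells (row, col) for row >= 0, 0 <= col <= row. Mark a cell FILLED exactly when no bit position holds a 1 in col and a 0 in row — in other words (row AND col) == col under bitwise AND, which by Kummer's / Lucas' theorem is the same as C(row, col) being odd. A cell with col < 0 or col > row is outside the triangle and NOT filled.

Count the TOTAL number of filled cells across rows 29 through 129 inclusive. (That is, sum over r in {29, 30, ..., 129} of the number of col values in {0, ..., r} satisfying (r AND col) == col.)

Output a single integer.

Answer: 2014

Derivation:
r29=11101 pc4: +16 =16
r30=11110 pc4: +16 =32
r31=11111 pc5: +32 =64
r32=100000 pc1: +2 =66
r33=100001 pc2: +4 =70
r34=100010 pc2: +4 =74
r35=100011 pc3: +8 =82
r36=100100 pc2: +4 =86
r37=100101 pc3: +8 =94
r38=100110 pc3: +8 =102
r39=100111 pc4: +16 =118
r40=101000 pc2: +4 =122
r41=101001 pc3: +8 =130
r42=101010 pc3: +8 =138
r43=101011 pc4: +16 =154
r44=101100 pc3: +8 =162
r45=101101 pc4: +16 =178
r46=101110 pc4: +16 =194
r47=101111 pc5: +32 =226
r48=110000 pc2: +4 =230
r49=110001 pc3: +8 =238
r50=110010 pc3: +8 =246
r51=110011 pc4: +16 =262
r52=110100 pc3: +8 =270
r53=110101 pc4: +16 =286
r54=110110 pc4: +16 =302
r55=110111 pc5: +32 =334
r56=111000 pc3: +8 =342
r57=111001 pc4: +16 =358
r58=111010 pc4: +16 =374
r59=111011 pc5: +32 =406
r60=111100 pc4: +16 =422
r61=111101 pc5: +32 =454
r62=111110 pc5: +32 =486
r63=111111 pc6: +64 =550
r64=1000000 pc1: +2 =552
r65=1000001 pc2: +4 =556
r66=1000010 pc2: +4 =560
r67=1000011 pc3: +8 =568
r68=1000100 pc2: +4 =572
r69=1000101 pc3: +8 =580
r70=1000110 pc3: +8 =588
r71=1000111 pc4: +16 =604
r72=1001000 pc2: +4 =608
r73=1001001 pc3: +8 =616
r74=1001010 pc3: +8 =624
r75=1001011 pc4: +16 =640
r76=1001100 pc3: +8 =648
r77=1001101 pc4: +16 =664
r78=1001110 pc4: +16 =680
r79=1001111 pc5: +32 =712
r80=1010000 pc2: +4 =716
r81=1010001 pc3: +8 =724
r82=1010010 pc3: +8 =732
r83=1010011 pc4: +16 =748
r84=1010100 pc3: +8 =756
r85=1010101 pc4: +16 =772
r86=1010110 pc4: +16 =788
r87=1010111 pc5: +32 =820
r88=1011000 pc3: +8 =828
r89=1011001 pc4: +16 =844
r90=1011010 pc4: +16 =860
r91=1011011 pc5: +32 =892
r92=1011100 pc4: +16 =908
r93=1011101 pc5: +32 =940
r94=1011110 pc5: +32 =972
r95=1011111 pc6: +64 =1036
r96=1100000 pc2: +4 =1040
r97=1100001 pc3: +8 =1048
r98=1100010 pc3: +8 =1056
r99=1100011 pc4: +16 =1072
r100=1100100 pc3: +8 =1080
r101=1100101 pc4: +16 =1096
r102=1100110 pc4: +16 =1112
r103=1100111 pc5: +32 =1144
r104=1101000 pc3: +8 =1152
r105=1101001 pc4: +16 =1168
r106=1101010 pc4: +16 =1184
r107=1101011 pc5: +32 =1216
r108=1101100 pc4: +16 =1232
r109=1101101 pc5: +32 =1264
r110=1101110 pc5: +32 =1296
r111=1101111 pc6: +64 =1360
r112=1110000 pc3: +8 =1368
r113=1110001 pc4: +16 =1384
r114=1110010 pc4: +16 =1400
r115=1110011 pc5: +32 =1432
r116=1110100 pc4: +16 =1448
r117=1110101 pc5: +32 =1480
r118=1110110 pc5: +32 =1512
r119=1110111 pc6: +64 =1576
r120=1111000 pc4: +16 =1592
r121=1111001 pc5: +32 =1624
r122=1111010 pc5: +32 =1656
r123=1111011 pc6: +64 =1720
r124=1111100 pc5: +32 =1752
r125=1111101 pc6: +64 =1816
r126=1111110 pc6: +64 =1880
r127=1111111 pc7: +128 =2008
r128=10000000 pc1: +2 =2010
r129=10000001 pc2: +4 =2014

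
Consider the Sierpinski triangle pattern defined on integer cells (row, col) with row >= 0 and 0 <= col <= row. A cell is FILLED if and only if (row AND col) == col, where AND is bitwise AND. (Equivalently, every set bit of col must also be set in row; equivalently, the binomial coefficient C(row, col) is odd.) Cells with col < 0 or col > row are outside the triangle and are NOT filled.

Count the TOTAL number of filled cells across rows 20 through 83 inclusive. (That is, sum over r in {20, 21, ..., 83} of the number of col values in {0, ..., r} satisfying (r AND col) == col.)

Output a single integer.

Answer: 828

Derivation:
r20=10100 pc2: +4 =4
r21=10101 pc3: +8 =12
r22=10110 pc3: +8 =20
r23=10111 pc4: +16 =36
r24=11000 pc2: +4 =40
r25=11001 pc3: +8 =48
r26=11010 pc3: +8 =56
r27=11011 pc4: +16 =72
r28=11100 pc3: +8 =80
r29=11101 pc4: +16 =96
r30=11110 pc4: +16 =112
r31=11111 pc5: +32 =144
r32=100000 pc1: +2 =146
r33=100001 pc2: +4 =150
r34=100010 pc2: +4 =154
r35=100011 pc3: +8 =162
r36=100100 pc2: +4 =166
r37=100101 pc3: +8 =174
r38=100110 pc3: +8 =182
r39=100111 pc4: +16 =198
r40=101000 pc2: +4 =202
r41=101001 pc3: +8 =210
r42=101010 pc3: +8 =218
r43=101011 pc4: +16 =234
r44=101100 pc3: +8 =242
r45=101101 pc4: +16 =258
r46=101110 pc4: +16 =274
r47=101111 pc5: +32 =306
r48=110000 pc2: +4 =310
r49=110001 pc3: +8 =318
r50=110010 pc3: +8 =326
r51=110011 pc4: +16 =342
r52=110100 pc3: +8 =350
r53=110101 pc4: +16 =366
r54=110110 pc4: +16 =382
r55=110111 pc5: +32 =414
r56=111000 pc3: +8 =422
r57=111001 pc4: +16 =438
r58=111010 pc4: +16 =454
r59=111011 pc5: +32 =486
r60=111100 pc4: +16 =502
r61=111101 pc5: +32 =534
r62=111110 pc5: +32 =566
r63=111111 pc6: +64 =630
r64=1000000 pc1: +2 =632
r65=1000001 pc2: +4 =636
r66=1000010 pc2: +4 =640
r67=1000011 pc3: +8 =648
r68=1000100 pc2: +4 =652
r69=1000101 pc3: +8 =660
r70=1000110 pc3: +8 =668
r71=1000111 pc4: +16 =684
r72=1001000 pc2: +4 =688
r73=1001001 pc3: +8 =696
r74=1001010 pc3: +8 =704
r75=1001011 pc4: +16 =720
r76=1001100 pc3: +8 =728
r77=1001101 pc4: +16 =744
r78=1001110 pc4: +16 =760
r79=1001111 pc5: +32 =792
r80=1010000 pc2: +4 =796
r81=1010001 pc3: +8 =804
r82=1010010 pc3: +8 =812
r83=1010011 pc4: +16 =828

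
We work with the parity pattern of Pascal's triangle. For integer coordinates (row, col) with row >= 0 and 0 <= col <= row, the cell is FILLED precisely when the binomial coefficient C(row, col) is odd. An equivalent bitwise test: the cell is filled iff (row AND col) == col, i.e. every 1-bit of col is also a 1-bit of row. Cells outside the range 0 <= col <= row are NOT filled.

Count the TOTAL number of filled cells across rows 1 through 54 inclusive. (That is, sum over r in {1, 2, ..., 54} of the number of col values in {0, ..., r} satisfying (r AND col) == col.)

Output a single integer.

r1=1 pc1: +2 =2
r2=10 pc1: +2 =4
r3=11 pc2: +4 =8
r4=100 pc1: +2 =10
r5=101 pc2: +4 =14
r6=110 pc2: +4 =18
r7=111 pc3: +8 =26
r8=1000 pc1: +2 =28
r9=1001 pc2: +4 =32
r10=1010 pc2: +4 =36
r11=1011 pc3: +8 =44
r12=1100 pc2: +4 =48
r13=1101 pc3: +8 =56
r14=1110 pc3: +8 =64
r15=1111 pc4: +16 =80
r16=10000 pc1: +2 =82
r17=10001 pc2: +4 =86
r18=10010 pc2: +4 =90
r19=10011 pc3: +8 =98
r20=10100 pc2: +4 =102
r21=10101 pc3: +8 =110
r22=10110 pc3: +8 =118
r23=10111 pc4: +16 =134
r24=11000 pc2: +4 =138
r25=11001 pc3: +8 =146
r26=11010 pc3: +8 =154
r27=11011 pc4: +16 =170
r28=11100 pc3: +8 =178
r29=11101 pc4: +16 =194
r30=11110 pc4: +16 =210
r31=11111 pc5: +32 =242
r32=100000 pc1: +2 =244
r33=100001 pc2: +4 =248
r34=100010 pc2: +4 =252
r35=100011 pc3: +8 =260
r36=100100 pc2: +4 =264
r37=100101 pc3: +8 =272
r38=100110 pc3: +8 =280
r39=100111 pc4: +16 =296
r40=101000 pc2: +4 =300
r41=101001 pc3: +8 =308
r42=101010 pc3: +8 =316
r43=101011 pc4: +16 =332
r44=101100 pc3: +8 =340
r45=101101 pc4: +16 =356
r46=101110 pc4: +16 =372
r47=101111 pc5: +32 =404
r48=110000 pc2: +4 =408
r49=110001 pc3: +8 =416
r50=110010 pc3: +8 =424
r51=110011 pc4: +16 =440
r52=110100 pc3: +8 =448
r53=110101 pc4: +16 =464
r54=110110 pc4: +16 =480

Answer: 480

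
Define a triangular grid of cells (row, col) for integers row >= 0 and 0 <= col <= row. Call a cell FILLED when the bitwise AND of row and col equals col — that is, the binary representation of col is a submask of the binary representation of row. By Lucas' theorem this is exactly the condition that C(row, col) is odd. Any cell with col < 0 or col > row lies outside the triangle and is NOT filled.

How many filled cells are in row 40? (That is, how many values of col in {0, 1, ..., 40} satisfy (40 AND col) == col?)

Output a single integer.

40 in binary = 101000
popcount(40) = number of 1-bits in 101000 = 2
A col c satisfies (40 AND c) == c iff every set bit of c is also set in 40; each of the 2 set bits of 40 can independently be on or off in c.
count = 2^2 = 4

Answer: 4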